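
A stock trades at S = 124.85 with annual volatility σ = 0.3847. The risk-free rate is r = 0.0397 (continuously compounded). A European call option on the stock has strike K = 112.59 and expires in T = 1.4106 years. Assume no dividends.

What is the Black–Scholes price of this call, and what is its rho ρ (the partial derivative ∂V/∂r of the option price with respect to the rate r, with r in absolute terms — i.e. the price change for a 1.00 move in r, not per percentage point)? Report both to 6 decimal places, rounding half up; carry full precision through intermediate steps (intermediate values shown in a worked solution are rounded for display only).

σ√T = 0.3847·√1.4106 = 0.456903
d₁ = (ln(S/K) + (r+σ²/2)T) / (σ√T) = (ln(124.85/112.59) + (0.0397+0.3847²/2)·1.4106) / 0.456903 = (0.103360 + 0.160381) / 0.456903 = 0.577237
d₂ = d₁ − σ√T = 0.577237 − 0.456903 = 0.120333
e^{−rT} = e^{−0.0397·1.4106} = 0.945538
N(d₁) = 0.718110,  N(d₂) = 0.547890
Call price V = S·N(d₁) − K·e^{−rT}·N(d₂) = 89.656053 − 58.327414 = 31.328639
ρ = K·T·e^{−rT}·N(d₂) = 82.276650

price = 31.328639
ρ = 82.276650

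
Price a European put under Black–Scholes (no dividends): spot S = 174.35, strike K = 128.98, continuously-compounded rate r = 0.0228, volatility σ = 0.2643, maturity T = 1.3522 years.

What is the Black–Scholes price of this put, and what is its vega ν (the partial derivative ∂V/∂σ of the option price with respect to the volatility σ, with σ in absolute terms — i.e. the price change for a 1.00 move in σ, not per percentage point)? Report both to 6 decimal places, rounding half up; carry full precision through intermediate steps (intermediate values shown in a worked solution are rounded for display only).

price = 3.208115
ν = 37.741928

σ√T = 0.2643·√1.3522 = 0.307339
d₁ = (ln(S/K) + (r+σ²/2)T) / (σ√T) = (ln(174.35/128.98) + (0.0228+0.2643²/2)·1.3522) / 0.307339 = (0.301407 + 0.078059) / 0.307339 = 1.234683
d₂ = d₁ − σ√T = 1.234683 − 0.307339 = 0.927344
e^{−rT} = e^{−0.0228·1.3522} = 0.969640
N(−d₁) = 0.108474,  N(−d₂) = 0.176874
Put price V = K·e^{−rT}·N(−d₂) − S·N(−d₁) = 22.120601 − 18.912486 = 3.208115
φ(d₁) = (1/√(2π))·e^{−d₁²/2} = 0.186158
ν = S·φ(d₁)·√T = 37.741928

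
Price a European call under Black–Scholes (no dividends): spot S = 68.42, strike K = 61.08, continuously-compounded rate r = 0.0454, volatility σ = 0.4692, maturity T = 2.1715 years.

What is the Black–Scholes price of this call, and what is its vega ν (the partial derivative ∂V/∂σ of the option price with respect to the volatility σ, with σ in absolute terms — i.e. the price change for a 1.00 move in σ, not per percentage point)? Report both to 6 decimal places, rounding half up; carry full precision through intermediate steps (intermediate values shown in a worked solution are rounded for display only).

σ√T = 0.4692·√2.1715 = 0.691414
d₁ = (ln(S/K) + (r+σ²/2)T) / (σ√T) = (ln(68.42/61.08) + (0.0454+0.4692²/2)·2.1715) / 0.691414 = (0.113481 + 0.337612) / 0.691414 = 0.652422
d₂ = d₁ − σ√T = 0.652422 − 0.691414 = -0.038992
e^{−rT} = e^{−0.0454·2.1715} = 0.906118
N(d₁) = 0.742935,  N(d₂) = 0.484448
Call price V = S·N(d₁) − K·e^{−rT}·N(d₂) = 50.831639 − 26.812120 = 24.019520
φ(d₁) = (1/√(2π))·e^{−d₁²/2} = 0.322463
ν = S·φ(d₁)·√T = 32.511984

price = 24.019520
ν = 32.511984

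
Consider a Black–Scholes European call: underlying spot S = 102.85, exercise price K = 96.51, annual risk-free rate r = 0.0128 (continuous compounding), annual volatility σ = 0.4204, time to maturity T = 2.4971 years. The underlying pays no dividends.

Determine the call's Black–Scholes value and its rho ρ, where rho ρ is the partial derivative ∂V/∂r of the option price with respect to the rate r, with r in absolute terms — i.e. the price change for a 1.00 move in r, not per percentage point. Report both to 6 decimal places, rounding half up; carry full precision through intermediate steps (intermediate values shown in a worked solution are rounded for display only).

price = 30.487197
ρ = 99.278079

σ√T = 0.4204·√2.4971 = 0.664325
d₁ = (ln(S/K) + (r+σ²/2)T) / (σ√T) = (ln(102.85/96.51) + (0.0128+0.4204²/2)·2.4971) / 0.664325 = (0.063625 + 0.252627) / 0.664325 = 0.476050
d₂ = d₁ − σ√T = 0.476050 − 0.664325 = -0.188275
e^{−rT} = e^{−0.0128·2.4971} = 0.968543
N(d₁) = 0.682981,  N(d₂) = 0.425330
Call price V = S·N(d₁) − K·e^{−rT}·N(d₂) = 70.244547 − 39.757350 = 30.487197
ρ = K·T·e^{−rT}·N(d₂) = 99.278079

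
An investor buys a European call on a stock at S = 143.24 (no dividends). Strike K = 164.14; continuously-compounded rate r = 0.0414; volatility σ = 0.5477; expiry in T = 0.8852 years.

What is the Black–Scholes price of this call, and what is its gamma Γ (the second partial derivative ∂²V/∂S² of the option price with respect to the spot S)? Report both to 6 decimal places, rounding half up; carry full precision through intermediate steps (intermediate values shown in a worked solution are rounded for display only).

price = 23.708756
Γ = 0.005394

σ√T = 0.5477·√0.8852 = 0.515304
d₁ = (ln(S/K) + (r+σ²/2)T) / (σ√T) = (ln(143.24/164.14) + (0.0414+0.5477²/2)·0.8852) / 0.515304 = (-0.136198 + 0.169416) / 0.515304 = 0.064463
d₂ = d₁ − σ√T = 0.064463 − 0.515304 = -0.450841
e^{−rT} = e^{−0.0414·0.8852} = 0.964016
N(d₁) = 0.525699,  N(d₂) = 0.326052
Call price V = S·N(d₁) − K·e^{−rT}·N(d₂) = 75.301170 − 51.592414 = 23.708756
φ(d₁) = (1/√(2π))·e^{−d₁²/2} = 0.398114
Γ = φ(d₁) / (S·σ·√T) = 0.005394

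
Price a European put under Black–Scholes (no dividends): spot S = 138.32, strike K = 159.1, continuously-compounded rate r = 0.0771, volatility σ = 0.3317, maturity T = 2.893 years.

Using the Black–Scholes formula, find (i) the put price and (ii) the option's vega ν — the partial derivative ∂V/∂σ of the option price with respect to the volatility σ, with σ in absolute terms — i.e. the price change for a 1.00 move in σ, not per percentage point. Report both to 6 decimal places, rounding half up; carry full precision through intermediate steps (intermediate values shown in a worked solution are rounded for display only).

price = 24.296373
ν = 85.592934

σ√T = 0.3317·√2.893 = 0.564183
d₁ = (ln(S/K) + (r+σ²/2)T) / (σ√T) = (ln(138.32/159.1) + (0.0771+0.3317²/2)·2.893) / 0.564183 = (-0.139963 + 0.382201) / 0.564183 = 0.429361
d₂ = d₁ − σ√T = 0.429361 − 0.564183 = -0.134821
e^{−rT} = e^{−0.0771·2.893} = 0.800075
N(−d₁) = 0.333830,  N(−d₂) = 0.553623
Put price V = K·e^{−rT}·N(−d₂) − S·N(−d₁) = 70.471757 − 46.175384 = 24.296373
φ(d₁) = (1/√(2π))·e^{−d₁²/2} = 0.363813
ν = S·φ(d₁)·√T = 85.592934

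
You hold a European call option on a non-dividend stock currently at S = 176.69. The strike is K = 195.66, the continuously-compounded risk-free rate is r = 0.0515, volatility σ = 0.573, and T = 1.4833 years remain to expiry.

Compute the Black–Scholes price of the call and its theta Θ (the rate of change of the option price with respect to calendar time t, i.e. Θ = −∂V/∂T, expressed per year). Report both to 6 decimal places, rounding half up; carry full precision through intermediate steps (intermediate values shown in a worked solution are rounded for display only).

price = 46.577701
Θ = -19.059218

σ√T = 0.573·√1.4833 = 0.697861
d₁ = (ln(S/K) + (r+σ²/2)T) / (σ√T) = (ln(176.69/195.66) + (0.0515+0.573²/2)·1.4833) / 0.697861 = (-0.101982 + 0.319895) / 0.697861 = 0.312259
d₂ = d₁ − σ√T = 0.312259 − 0.697861 = -0.385602
e^{−rT} = e^{−0.0515·1.4833} = 0.926455
N(d₁) = 0.622578,  N(d₂) = 0.349896
Call price V = S·N(d₁) − K·e^{−rT}·N(d₂) = 110.003334 − 63.425634 = 46.577701
φ(d₁) = (1/√(2π))·e^{−d₁²/2} = 0.379959
Θ = −S·φ(d₁)·σ/(2√T) − r·K·e^{−rT}·N(d₂) = −15.792798 − 3.266420 = -19.059218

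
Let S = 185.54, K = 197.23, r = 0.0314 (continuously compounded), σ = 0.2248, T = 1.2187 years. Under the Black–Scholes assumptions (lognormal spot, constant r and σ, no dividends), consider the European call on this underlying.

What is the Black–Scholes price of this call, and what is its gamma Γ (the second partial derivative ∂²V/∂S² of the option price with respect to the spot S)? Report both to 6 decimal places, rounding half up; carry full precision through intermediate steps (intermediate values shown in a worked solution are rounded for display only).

price = 16.469250
Γ = 0.008660

σ√T = 0.2248·√1.2187 = 0.248167
d₁ = (ln(S/K) + (r+σ²/2)T) / (σ√T) = (ln(185.54/197.23) + (0.0314+0.2248²/2)·1.2187) / 0.248167 = (-0.061100 + 0.069061) / 0.248167 = 0.032078
d₂ = d₁ − σ√T = 0.032078 − 0.248167 = -0.216090
e^{−rT} = e^{−0.0314·1.2187} = 0.962456
N(d₁) = 0.512795,  N(d₂) = 0.414459
Call price V = S·N(d₁) − K·e^{−rT}·N(d₂) = 95.143976 − 78.674726 = 16.469250
φ(d₁) = (1/√(2π))·e^{−d₁²/2} = 0.398737
Γ = φ(d₁) / (S·σ·√T) = 0.008660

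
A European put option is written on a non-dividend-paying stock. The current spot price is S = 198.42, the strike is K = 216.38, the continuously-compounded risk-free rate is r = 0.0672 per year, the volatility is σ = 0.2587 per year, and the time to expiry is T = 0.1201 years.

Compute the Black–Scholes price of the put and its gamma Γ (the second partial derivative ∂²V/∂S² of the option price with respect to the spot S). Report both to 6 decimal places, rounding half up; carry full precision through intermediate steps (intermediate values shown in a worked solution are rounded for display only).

σ√T = 0.2587·√0.1201 = 0.089654
d₁ = (ln(S/K) + (r+σ²/2)T) / (σ√T) = (ln(198.42/216.38) + (0.0672+0.2587²/2)·0.1201) / 0.089654 = (-0.086650 + 0.012090) / 0.089654 = -0.831651
d₂ = d₁ − σ√T = -0.831651 − 0.089654 = -0.921304
e^{−rT} = e^{−0.0672·0.1201} = 0.991962
N(−d₁) = 0.797197,  N(−d₂) = 0.821554
Put price V = K·e^{−rT}·N(−d₂) − S·N(−d₁) = 176.338964 − 158.179818 = 18.159146
φ(d₁) = (1/√(2π))·e^{−d₁²/2} = 0.282307
Γ = φ(d₁) / (S·σ·√T) = 0.015870

price = 18.159146
Γ = 0.015870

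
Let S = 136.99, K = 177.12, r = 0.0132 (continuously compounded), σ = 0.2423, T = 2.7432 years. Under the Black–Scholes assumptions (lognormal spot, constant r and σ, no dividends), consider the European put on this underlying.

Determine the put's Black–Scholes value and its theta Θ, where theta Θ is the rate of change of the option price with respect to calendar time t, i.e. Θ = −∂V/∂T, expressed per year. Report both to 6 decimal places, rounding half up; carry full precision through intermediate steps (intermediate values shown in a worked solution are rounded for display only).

σ√T = 0.2423·√2.7432 = 0.401312
d₁ = (ln(S/K) + (r+σ²/2)T) / (σ√T) = (ln(136.99/177.12) + (0.0132+0.2423²/2)·2.7432) / 0.401312 = (-0.256920 + 0.116736) / 0.401312 = -0.349313
d₂ = d₁ − σ√T = -0.349313 − 0.401312 = -0.750625
e^{−rT} = e^{−0.0132·2.7432} = 0.964438
N(−d₁) = 0.636573,  N(−d₂) = 0.773561
Put price V = K·e^{−rT}·N(−d₂) − S·N(−d₁) = 132.140582 − 87.204129 = 44.936453
φ(d₁) = (1/√(2π))·e^{−d₁²/2} = 0.375330
Θ = −S·φ(d₁)·σ/(2√T) + r·K·e^{−rT}·N(−d₂) = −3.760948 + 1.744256 = -2.016692

price = 44.936453
Θ = -2.016692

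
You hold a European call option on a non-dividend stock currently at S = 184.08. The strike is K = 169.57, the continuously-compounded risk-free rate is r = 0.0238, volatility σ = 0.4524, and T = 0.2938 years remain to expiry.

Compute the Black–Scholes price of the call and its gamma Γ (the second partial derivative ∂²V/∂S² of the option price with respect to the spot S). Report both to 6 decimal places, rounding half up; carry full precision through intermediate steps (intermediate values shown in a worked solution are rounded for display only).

σ√T = 0.4524·√0.2938 = 0.245216
d₁ = (ln(S/K) + (r+σ²/2)T) / (σ√T) = (ln(184.08/169.57) + (0.0238+0.4524²/2)·0.2938) / 0.245216 = (0.082105 + 0.037058) / 0.245216 = 0.485949
d₂ = d₁ − σ√T = 0.485949 − 0.245216 = 0.240734
e^{−rT} = e^{−0.0238·0.2938} = 0.993032
N(d₁) = 0.686498,  N(d₂) = 0.595119
Call price V = S·N(d₁) − K·e^{−rT}·N(d₂) = 126.370635 − 100.211181 = 26.159455
φ(d₁) = (1/√(2π))·e^{−d₁²/2} = 0.354512
Γ = φ(d₁) / (S·σ·√T) = 0.007854

price = 26.159455
Γ = 0.007854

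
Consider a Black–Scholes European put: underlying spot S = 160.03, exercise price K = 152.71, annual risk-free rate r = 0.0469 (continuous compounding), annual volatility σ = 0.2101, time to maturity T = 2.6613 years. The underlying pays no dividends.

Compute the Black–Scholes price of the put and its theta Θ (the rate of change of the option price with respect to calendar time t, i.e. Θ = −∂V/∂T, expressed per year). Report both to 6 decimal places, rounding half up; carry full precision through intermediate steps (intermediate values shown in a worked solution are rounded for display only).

price = 9.870834
Θ = -0.934989

σ√T = 0.2101·√2.6613 = 0.342746
d₁ = (ln(S/K) + (r+σ²/2)T) / (σ√T) = (ln(160.03/152.71) + (0.0469+0.2101²/2)·2.6613) / 0.342746 = (0.046821 + 0.183553) / 0.342746 = 0.672139
d₂ = d₁ − σ√T = 0.672139 − 0.342746 = 0.329392
e^{−rT} = e^{−0.0469·2.6613} = 0.882660
N(−d₁) = 0.250748,  N(−d₂) = 0.370930
Put price V = K·e^{−rT}·N(−d₂) − S·N(−d₁) = 49.997991 − 40.127158 = 9.870834
φ(d₁) = (1/√(2π))·e^{−d₁²/2} = 0.318280
Θ = −S·φ(d₁)·σ/(2√T) + r·K·e^{−rT}·N(−d₂) = −3.279895 + 2.344906 = -0.934989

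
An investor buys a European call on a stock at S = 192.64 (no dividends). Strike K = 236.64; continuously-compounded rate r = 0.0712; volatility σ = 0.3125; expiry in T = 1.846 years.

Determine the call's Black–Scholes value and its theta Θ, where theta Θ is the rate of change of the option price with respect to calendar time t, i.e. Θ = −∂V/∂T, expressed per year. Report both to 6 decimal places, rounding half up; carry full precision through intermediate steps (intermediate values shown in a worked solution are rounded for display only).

price = 26.713872
Θ = -13.992219

σ√T = 0.3125·√1.846 = 0.424586
d₁ = (ln(S/K) + (r+σ²/2)T) / (σ√T) = (ln(192.64/236.64) + (0.0712+0.3125²/2)·1.846) / 0.424586 = (-0.205717 + 0.221572) / 0.424586 = 0.037342
d₂ = d₁ − σ√T = 0.037342 − 0.424586 = -0.387244
e^{−rT} = e^{−0.0712·1.846} = 0.876836
N(d₁) = 0.514894,  N(d₂) = 0.349288
Call price V = S·N(d₁) − K·e^{−rT}·N(d₂) = 99.189183 − 72.475311 = 26.713872
φ(d₁) = (1/√(2π))·e^{−d₁²/2} = 0.398664
Θ = −S·φ(d₁)·σ/(2√T) − r·K·e^{−rT}·N(d₂) = −8.831977 − 5.160242 = -13.992219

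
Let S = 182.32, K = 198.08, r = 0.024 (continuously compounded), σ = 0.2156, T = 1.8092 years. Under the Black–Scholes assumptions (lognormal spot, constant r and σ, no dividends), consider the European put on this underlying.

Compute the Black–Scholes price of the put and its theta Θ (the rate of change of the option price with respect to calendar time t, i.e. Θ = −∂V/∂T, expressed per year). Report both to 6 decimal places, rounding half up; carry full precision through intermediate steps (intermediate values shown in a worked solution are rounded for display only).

price = 25.311203
Θ = -3.049232

σ√T = 0.2156·√1.8092 = 0.289996
d₁ = (ln(S/K) + (r+σ²/2)T) / (σ√T) = (ln(182.32/198.08) + (0.024+0.2156²/2)·1.8092) / 0.289996 = (-0.082908 + 0.085470) / 0.289996 = 0.008835
d₂ = d₁ − σ√T = 0.008835 − 0.289996 = -0.281161
e^{−rT} = e^{−0.024·1.8092} = 0.957508
N(−d₁) = 0.496475,  N(−d₂) = 0.610707
Put price V = K·e^{−rT}·N(−d₂) − S·N(−d₁) = 115.828614 − 90.517411 = 25.311203
φ(d₁) = (1/√(2π))·e^{−d₁²/2} = 0.398927
Θ = −S·φ(d₁)·σ/(2√T) + r·K·e^{−rT}·N(−d₂) = −5.829119 + 2.779887 = -3.049232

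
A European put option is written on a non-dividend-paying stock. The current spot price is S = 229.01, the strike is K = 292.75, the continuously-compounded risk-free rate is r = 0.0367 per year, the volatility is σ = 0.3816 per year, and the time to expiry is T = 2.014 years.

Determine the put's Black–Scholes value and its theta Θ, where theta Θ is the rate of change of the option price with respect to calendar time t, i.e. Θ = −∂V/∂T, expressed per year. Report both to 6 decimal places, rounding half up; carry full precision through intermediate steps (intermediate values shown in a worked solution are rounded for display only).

price = 77.486435
Θ = -5.069336

σ√T = 0.3816·√2.014 = 0.541549
d₁ = (ln(S/K) + (r+σ²/2)T) / (σ√T) = (ln(229.01/292.75) + (0.0367+0.3816²/2)·2.014) / 0.541549 = (-0.245553 + 0.220552) / 0.541549 = -0.046167
d₂ = d₁ − σ√T = -0.046167 − 0.541549 = -0.587716
e^{−rT} = e^{−0.0367·2.014} = 0.928752
N(−d₁) = 0.518411,  N(−d₂) = 0.721639
Put price V = K·e^{−rT}·N(−d₂) − S·N(−d₁) = 196.207825 − 118.721389 = 77.486435
φ(d₁) = (1/√(2π))·e^{−d₁²/2} = 0.398517
Θ = −S·φ(d₁)·σ/(2√T) + r·K·e^{−rT}·N(−d₂) = −12.270163 + 7.200827 = -5.069336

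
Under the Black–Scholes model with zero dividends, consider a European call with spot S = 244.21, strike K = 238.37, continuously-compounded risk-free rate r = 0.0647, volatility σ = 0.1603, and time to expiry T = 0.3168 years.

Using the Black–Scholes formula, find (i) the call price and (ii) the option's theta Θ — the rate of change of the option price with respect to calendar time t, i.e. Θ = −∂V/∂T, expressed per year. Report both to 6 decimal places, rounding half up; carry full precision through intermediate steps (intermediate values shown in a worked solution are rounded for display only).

σ√T = 0.1603·√0.3168 = 0.090225
d₁ = (ln(S/K) + (r+σ²/2)T) / (σ√T) = (ln(244.21/238.37) + (0.0647+0.1603²/2)·0.3168) / 0.090225 = (0.024204 + 0.024567) / 0.090225 = 0.540557
d₂ = d₁ − σ√T = 0.540557 − 0.090225 = 0.450332
e^{−rT} = e^{−0.0647·0.3168} = 0.979712
N(d₁) = 0.705593,  N(d₂) = 0.673764
Call price V = S·N(d₁) − K·e^{−rT}·N(d₂) = 172.312970 − 157.346815 = 14.966155
φ(d₁) = (1/√(2π))·e^{−d₁²/2} = 0.344714
Θ = −S·φ(d₁)·σ/(2√T) − r·K·e^{−rT}·N(d₂) = −11.987640 − 10.180339 = -22.167979

price = 14.966155
Θ = -22.167979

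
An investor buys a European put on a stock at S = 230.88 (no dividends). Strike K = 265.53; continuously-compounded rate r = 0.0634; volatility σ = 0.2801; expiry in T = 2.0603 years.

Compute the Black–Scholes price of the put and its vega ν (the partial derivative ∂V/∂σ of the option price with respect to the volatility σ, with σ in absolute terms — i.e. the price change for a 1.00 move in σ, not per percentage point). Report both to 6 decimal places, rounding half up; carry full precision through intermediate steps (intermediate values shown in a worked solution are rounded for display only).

price = 38.031283
ν = 130.128336

σ√T = 0.2801·√2.0603 = 0.402048
d₁ = (ln(S/K) + (r+σ²/2)T) / (σ√T) = (ln(230.88/265.53) + (0.0634+0.2801²/2)·2.0603) / 0.402048 = (-0.139830 + 0.211444) / 0.402048 = 0.178125
d₂ = d₁ − σ√T = 0.178125 − 0.402048 = -0.223924
e^{−rT} = e^{−0.0634·2.0603} = 0.877549
N(−d₁) = 0.429313,  N(−d₂) = 0.588592
Put price V = K·e^{−rT}·N(−d₂) − S·N(−d₁) = 137.150959 − 99.119676 = 38.031283
φ(d₁) = (1/√(2π))·e^{−d₁²/2} = 0.392663
ν = S·φ(d₁)·√T = 130.128336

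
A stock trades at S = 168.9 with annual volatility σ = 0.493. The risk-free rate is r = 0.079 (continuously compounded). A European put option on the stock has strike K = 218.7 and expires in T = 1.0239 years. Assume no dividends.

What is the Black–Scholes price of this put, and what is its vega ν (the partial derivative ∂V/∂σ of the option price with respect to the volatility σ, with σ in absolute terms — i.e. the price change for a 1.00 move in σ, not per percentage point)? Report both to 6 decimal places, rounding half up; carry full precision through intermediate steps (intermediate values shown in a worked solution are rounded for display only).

σ√T = 0.493·√1.0239 = 0.498857
d₁ = (ln(S/K) + (r+σ²/2)T) / (σ√T) = (ln(168.9/218.7) + (0.079+0.493²/2)·1.0239) / 0.498857 = (-0.258394 + 0.205317) / 0.498857 = -0.106397
d₂ = d₁ − σ√T = -0.106397 − 0.498857 = -0.605254
e^{−rT} = e^{−0.079·1.0239} = 0.922297
N(−d₁) = 0.542366,  N(−d₂) = 0.727495
Put price V = K·e^{−rT}·N(−d₂) − S·N(−d₁) = 146.740323 − 91.605701 = 55.134623
φ(d₁) = (1/√(2π))·e^{−d₁²/2} = 0.396691
ν = S·φ(d₁)·√T = 67.796971

price = 55.134623
ν = 67.796971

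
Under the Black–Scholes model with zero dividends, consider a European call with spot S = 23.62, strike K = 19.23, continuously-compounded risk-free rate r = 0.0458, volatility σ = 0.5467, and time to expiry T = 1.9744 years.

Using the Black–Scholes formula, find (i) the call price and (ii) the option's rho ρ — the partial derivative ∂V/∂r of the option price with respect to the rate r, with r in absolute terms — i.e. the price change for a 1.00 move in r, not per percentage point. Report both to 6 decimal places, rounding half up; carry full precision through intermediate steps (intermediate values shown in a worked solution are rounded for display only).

σ√T = 0.5467·√1.9744 = 0.768186
d₁ = (ln(S/K) + (r+σ²/2)T) / (σ√T) = (ln(23.62/19.23) + (0.0458+0.5467²/2)·1.9744) / 0.768186 = (0.205622 + 0.385483) / 0.768186 = 0.769481
d₂ = d₁ − σ√T = 0.769481 − 0.768186 = 0.001295
e^{−rT} = e^{−0.0458·1.9744} = 0.913541
N(d₁) = 0.779196,  N(d₂) = 0.500517
Call price V = S·N(d₁) − K·e^{−rT}·N(d₂) = 18.404613 − 8.792766 = 9.611847
ρ = K·T·e^{−rT}·N(d₂) = 17.360437

price = 9.611847
ρ = 17.360437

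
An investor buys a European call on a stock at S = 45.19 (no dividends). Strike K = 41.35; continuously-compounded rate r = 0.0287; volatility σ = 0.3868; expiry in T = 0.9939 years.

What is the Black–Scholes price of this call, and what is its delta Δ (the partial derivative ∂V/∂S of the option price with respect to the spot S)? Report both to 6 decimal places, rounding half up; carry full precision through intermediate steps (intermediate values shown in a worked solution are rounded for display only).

price = 9.323821
Δ = 0.690430

σ√T = 0.3868·√0.9939 = 0.385618
d₁ = (ln(S/K) + (r+σ²/2)T) / (σ√T) = (ln(45.19/41.35) + (0.0287+0.3868²/2)·0.9939) / 0.385618 = (0.088803 + 0.102876) / 0.385618 = 0.497069
d₂ = d₁ − σ√T = 0.497069 − 0.385618 = 0.111451
e^{−rT} = e^{−0.0287·0.9939} = 0.971878
N(d₁) = 0.690430,  N(d₂) = 0.544371
Call price V = S·N(d₁) − K·e^{−rT}·N(d₂) = 31.200529 − 21.876708 = 9.323821
Δ = N(d₁) = 0.690430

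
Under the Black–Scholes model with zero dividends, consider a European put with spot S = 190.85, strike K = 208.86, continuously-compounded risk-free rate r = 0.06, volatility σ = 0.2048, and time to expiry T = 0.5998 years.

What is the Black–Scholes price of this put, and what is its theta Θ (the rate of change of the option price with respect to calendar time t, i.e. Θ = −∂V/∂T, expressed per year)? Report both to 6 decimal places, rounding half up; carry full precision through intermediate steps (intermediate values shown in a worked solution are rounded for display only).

σ√T = 0.2048·√0.5998 = 0.158611
d₁ = (ln(S/K) + (r+σ²/2)T) / (σ√T) = (ln(190.85/208.86) + (0.06+0.2048²/2)·0.5998) / 0.158611 = (-0.090176 + 0.048567) / 0.158611 = -0.262338
d₂ = d₁ − σ√T = -0.262338 − 0.158611 = -0.420949
e^{−rT} = e^{−0.06·0.5998} = 0.964652
N(−d₁) = 0.603470,  N(−d₂) = 0.663104
Put price V = K·e^{−rT}·N(−d₂) − S·N(−d₁) = 133.600291 − 115.172164 = 18.428128
φ(d₁) = (1/√(2π))·e^{−d₁²/2} = 0.385448
Θ = −S·φ(d₁)·σ/(2√T) + r·K·e^{−rT}·N(−d₂) = −9.726456 + 8.016017 = -1.710438

price = 18.428128
Θ = -1.710438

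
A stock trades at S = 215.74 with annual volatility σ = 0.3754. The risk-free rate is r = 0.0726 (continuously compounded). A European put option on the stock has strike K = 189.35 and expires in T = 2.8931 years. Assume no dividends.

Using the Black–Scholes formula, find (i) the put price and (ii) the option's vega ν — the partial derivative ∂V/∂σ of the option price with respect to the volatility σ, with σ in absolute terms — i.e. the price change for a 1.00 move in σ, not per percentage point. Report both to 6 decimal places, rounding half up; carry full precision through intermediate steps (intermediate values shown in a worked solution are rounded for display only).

σ√T = 0.3754·√2.8931 = 0.638522
d₁ = (ln(S/K) + (r+σ²/2)T) / (σ√T) = (ln(215.74/189.35) + (0.0726+0.3754²/2)·2.8931) / 0.638522 = (0.130477 + 0.413894) / 0.638522 = 0.852549
d₂ = d₁ − σ√T = 0.852549 − 0.638522 = 0.214026
e^{−rT} = e^{−0.0726·2.8931} = 0.810553
N(−d₁) = 0.196955,  N(−d₂) = 0.415263
Put price V = K·e^{−rT}·N(−d₂) − S·N(−d₁) = 63.733827 − 42.491039 = 21.242788
φ(d₁) = (1/√(2π))·e^{−d₁²/2} = 0.277382
ν = S·φ(d₁)·√T = 101.786778

price = 21.242788
ν = 101.786778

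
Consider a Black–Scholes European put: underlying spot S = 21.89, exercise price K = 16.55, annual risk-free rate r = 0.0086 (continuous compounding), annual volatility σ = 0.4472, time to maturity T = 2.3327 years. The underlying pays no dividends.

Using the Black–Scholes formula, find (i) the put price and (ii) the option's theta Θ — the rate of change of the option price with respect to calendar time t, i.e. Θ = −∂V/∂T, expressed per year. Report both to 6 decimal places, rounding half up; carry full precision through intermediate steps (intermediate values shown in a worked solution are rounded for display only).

σ√T = 0.4472·√2.3327 = 0.683017
d₁ = (ln(S/K) + (r+σ²/2)T) / (σ√T) = (ln(21.89/16.55) + (0.0086+0.4472²/2)·2.3327) / 0.683017 = (0.279644 + 0.253317) / 0.683017 = 0.780304
d₂ = d₁ − σ√T = 0.780304 − 0.683017 = 0.097288
e^{−rT} = e^{−0.0086·2.3327} = 0.980139
N(−d₁) = 0.217606,  N(−d₂) = 0.461249
Put price V = K·e^{−rT}·N(−d₂) − S·N(−d₁) = 7.482054 − 4.763392 = 2.718662
φ(d₁) = (1/√(2π))·e^{−d₁²/2} = 0.294235
Θ = −S·φ(d₁)·σ/(2√T) + r·K·e^{−rT}·N(−d₂) = −0.942937 + 0.064346 = -0.878591

price = 2.718662
Θ = -0.878591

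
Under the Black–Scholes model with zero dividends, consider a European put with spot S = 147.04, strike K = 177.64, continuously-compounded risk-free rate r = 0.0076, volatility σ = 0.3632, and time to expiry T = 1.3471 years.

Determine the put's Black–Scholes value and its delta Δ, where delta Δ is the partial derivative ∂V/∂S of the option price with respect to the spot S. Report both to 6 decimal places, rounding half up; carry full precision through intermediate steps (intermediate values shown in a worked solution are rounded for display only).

price = 43.690577
Δ = -0.584499

σ√T = 0.3632·√1.3471 = 0.421547
d₁ = (ln(S/K) + (r+σ²/2)T) / (σ√T) = (ln(147.04/177.64) + (0.0076+0.3632²/2)·1.3471) / 0.421547 = (-0.189054 + 0.099089) / 0.421547 = -0.213418
d₂ = d₁ − σ√T = -0.213418 − 0.421547 = -0.634965
e^{−rT} = e^{−0.0076·1.3471} = 0.989814
N(−d₁) = 0.584499,  N(−d₂) = 0.737274
Put price V = K·e^{−rT}·N(−d₂) − S·N(−d₁) = 129.635375 − 85.944798 = 43.690577
Δ = −N(−d₁) = -0.584499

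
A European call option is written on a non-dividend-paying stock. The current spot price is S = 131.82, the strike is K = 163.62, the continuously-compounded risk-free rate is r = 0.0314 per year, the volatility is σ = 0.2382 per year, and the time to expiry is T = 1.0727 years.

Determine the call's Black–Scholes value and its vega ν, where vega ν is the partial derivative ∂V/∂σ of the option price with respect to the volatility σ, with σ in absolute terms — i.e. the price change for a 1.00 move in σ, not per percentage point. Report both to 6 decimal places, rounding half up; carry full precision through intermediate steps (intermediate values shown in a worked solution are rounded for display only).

σ√T = 0.2382·√1.0727 = 0.246707
d₁ = (ln(S/K) + (r+σ²/2)T) / (σ√T) = (ln(131.82/163.62) + (0.0314+0.2382²/2)·1.0727) / 0.246707 = (-0.216109 + 0.064115) / 0.246707 = -0.616094
d₂ = d₁ − σ√T = -0.616094 − 0.246707 = -0.862800
e^{−rT} = e^{−0.0314·1.0727} = 0.966878
N(d₁) = 0.268916,  N(d₂) = 0.194124
Call price V = S·N(d₁) − K·e^{−rT}·N(d₂) = 35.448550 − 30.710472 = 4.738078
φ(d₁) = (1/√(2π))·e^{−d₁²/2} = 0.329980
ν = S·φ(d₁)·√T = 45.051329

price = 4.738078
ν = 45.051329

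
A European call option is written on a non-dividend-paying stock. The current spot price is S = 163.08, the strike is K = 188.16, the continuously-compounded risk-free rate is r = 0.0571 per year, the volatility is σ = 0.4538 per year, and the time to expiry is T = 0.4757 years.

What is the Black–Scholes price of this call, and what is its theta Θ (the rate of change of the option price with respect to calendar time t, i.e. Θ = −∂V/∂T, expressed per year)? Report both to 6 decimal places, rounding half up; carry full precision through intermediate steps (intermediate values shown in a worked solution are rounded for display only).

price = 12.952223
Θ = -24.047946

σ√T = 0.4538·√0.4757 = 0.312990
d₁ = (ln(S/K) + (r+σ²/2)T) / (σ√T) = (ln(163.08/188.16) + (0.0571+0.4538²/2)·0.4757) / 0.312990 = (-0.143052 + 0.076144) / 0.312990 = -0.213770
d₂ = d₁ − σ√T = -0.213770 − 0.312990 = -0.526760
e^{−rT} = e^{−0.0571·0.4757} = 0.973203
N(d₁) = 0.415363,  N(d₂) = 0.299180
Call price V = S·N(d₁) − K·e^{−rT}·N(d₂) = 67.737464 − 54.785241 = 12.952223
φ(d₁) = (1/√(2π))·e^{−d₁²/2} = 0.389930
Θ = −S·φ(d₁)·σ/(2√T) − r·K·e^{−rT}·N(d₂) = −20.919708 − 3.128237 = -24.047946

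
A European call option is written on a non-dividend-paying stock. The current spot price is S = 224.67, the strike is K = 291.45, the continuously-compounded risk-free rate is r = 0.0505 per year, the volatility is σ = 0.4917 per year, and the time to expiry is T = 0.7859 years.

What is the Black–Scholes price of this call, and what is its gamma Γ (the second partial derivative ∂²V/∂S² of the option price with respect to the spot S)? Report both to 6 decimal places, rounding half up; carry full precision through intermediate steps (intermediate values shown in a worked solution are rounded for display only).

price = 21.170168
Γ = 0.003908

σ√T = 0.4917·√0.7859 = 0.435897
d₁ = (ln(S/K) + (r+σ²/2)T) / (σ√T) = (ln(224.67/291.45) + (0.0505+0.4917²/2)·0.7859) / 0.435897 = (-0.260236 + 0.134691) / 0.435897 = -0.288015
d₂ = d₁ − σ√T = -0.288015 − 0.435897 = -0.723912
e^{−rT} = e^{−0.0505·0.7859} = 0.961089
N(d₁) = 0.386668,  N(d₂) = 0.234560
Call price V = S·N(d₁) − K·e^{−rT}·N(d₂) = 86.872635 − 65.702467 = 21.170168
φ(d₁) = (1/√(2π))·e^{−d₁²/2} = 0.382734
Γ = φ(d₁) / (S·σ·√T) = 0.003908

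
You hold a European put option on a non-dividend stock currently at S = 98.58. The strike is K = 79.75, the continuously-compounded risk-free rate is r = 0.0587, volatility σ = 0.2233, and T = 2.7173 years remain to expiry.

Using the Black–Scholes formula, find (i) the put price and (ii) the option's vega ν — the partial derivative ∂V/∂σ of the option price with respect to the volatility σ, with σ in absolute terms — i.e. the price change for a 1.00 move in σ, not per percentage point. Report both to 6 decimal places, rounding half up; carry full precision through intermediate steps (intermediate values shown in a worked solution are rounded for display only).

price = 2.440676
ν = 31.811821

σ√T = 0.2233·√2.7173 = 0.368093
d₁ = (ln(S/K) + (r+σ²/2)T) / (σ√T) = (ln(98.58/79.75) + (0.0587+0.2233²/2)·2.7173) / 0.368093 = (0.211972 + 0.227252) / 0.368093 = 1.193240
d₂ = d₁ − σ√T = 1.193240 − 0.368093 = 0.825147
e^{−rT} = e^{−0.0587·2.7173} = 0.852565
N(−d₁) = 0.116388,  N(−d₂) = 0.204644
Put price V = K·e^{−rT}·N(−d₂) − S·N(−d₁) = 13.914168 − 11.473492 = 2.440676
φ(d₁) = (1/√(2π))·e^{−d₁²/2} = 0.195763
ν = S·φ(d₁)·√T = 31.811821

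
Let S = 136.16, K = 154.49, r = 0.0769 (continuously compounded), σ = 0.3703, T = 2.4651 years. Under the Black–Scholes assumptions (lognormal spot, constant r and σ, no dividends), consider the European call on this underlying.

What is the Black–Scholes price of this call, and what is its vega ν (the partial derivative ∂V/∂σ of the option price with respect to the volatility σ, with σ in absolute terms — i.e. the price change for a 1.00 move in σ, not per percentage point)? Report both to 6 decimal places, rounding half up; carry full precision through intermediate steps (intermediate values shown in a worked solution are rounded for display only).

σ√T = 0.3703·√2.4651 = 0.581395
d₁ = (ln(S/K) + (r+σ²/2)T) / (σ√T) = (ln(136.16/154.49) + (0.0769+0.3703²/2)·2.4651) / 0.581395 = (-0.126299 + 0.358576) / 0.581395 = 0.399518
d₂ = d₁ − σ√T = 0.399518 − 0.581395 = -0.181877
e^{−rT} = e^{−0.0769·2.4651} = 0.827318
N(d₁) = 0.655244,  N(d₂) = 0.427840
Call price V = S·N(d₁) − K·e^{−rT}·N(d₂) = 89.218028 − 54.683185 = 34.534843
φ(d₁) = (1/√(2π))·e^{−d₁²/2} = 0.368341
ν = S·φ(d₁)·√T = 78.743930

price = 34.534843
ν = 78.743930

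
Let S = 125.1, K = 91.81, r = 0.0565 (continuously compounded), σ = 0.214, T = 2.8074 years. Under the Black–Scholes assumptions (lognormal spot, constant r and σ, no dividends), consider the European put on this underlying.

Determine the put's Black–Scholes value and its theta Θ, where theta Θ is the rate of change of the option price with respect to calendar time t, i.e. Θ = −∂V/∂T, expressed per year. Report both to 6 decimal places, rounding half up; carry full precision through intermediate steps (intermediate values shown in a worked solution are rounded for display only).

price = 1.580537
Θ = -0.483049

σ√T = 0.214·√2.8074 = 0.358563
d₁ = (ln(S/K) + (r+σ²/2)T) / (σ√T) = (ln(125.1/91.81) + (0.0565+0.214²/2)·2.8074) / 0.358563 = (0.309392 + 0.222902) / 0.358563 = 1.484519
d₂ = d₁ − σ√T = 1.484519 − 0.358563 = 1.125956
e^{−rT} = e^{−0.0565·2.8074} = 0.853322
N(−d₁) = 0.068836,  N(−d₂) = 0.130092
Put price V = K·e^{−rT}·N(−d₂) − S·N(−d₁) = 10.191875 − 8.611339 = 1.580537
φ(d₁) = (1/√(2π))·e^{−d₁²/2} = 0.132544
Θ = −S·φ(d₁)·σ/(2√T) + r·K·e^{−rT}·N(−d₂) = −1.058889 + 0.575841 = -0.483049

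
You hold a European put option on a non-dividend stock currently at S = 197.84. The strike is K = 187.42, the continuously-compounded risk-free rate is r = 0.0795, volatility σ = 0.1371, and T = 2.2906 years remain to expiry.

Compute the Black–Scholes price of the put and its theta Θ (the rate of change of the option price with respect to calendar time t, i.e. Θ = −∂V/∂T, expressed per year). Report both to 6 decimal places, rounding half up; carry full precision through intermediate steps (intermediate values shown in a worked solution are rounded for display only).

σ√T = 0.1371·√2.2906 = 0.207497
d₁ = (ln(S/K) + (r+σ²/2)T) / (σ√T) = (ln(197.84/187.42) + (0.0795+0.1371²/2)·2.2906) / 0.207497 = (0.054107 + 0.203630) / 0.207497 = 1.242122
d₂ = d₁ − σ√T = 1.242122 − 0.207497 = 1.034625
e^{−rT} = e^{−0.0795·2.2906} = 0.833516
N(−d₁) = 0.107096,  N(−d₂) = 0.150422
Put price V = K·e^{−rT}·N(−d₂) − S·N(−d₁) = 23.498558 − 21.187825 = 2.310734
φ(d₁) = (1/√(2π))·e^{−d₁²/2} = 0.184451
Θ = −S·φ(d₁)·σ/(2√T) + r·K·e^{−rT}·N(−d₂) = −1.652828 + 1.868135 = 0.215308

price = 2.310734
Θ = 0.215308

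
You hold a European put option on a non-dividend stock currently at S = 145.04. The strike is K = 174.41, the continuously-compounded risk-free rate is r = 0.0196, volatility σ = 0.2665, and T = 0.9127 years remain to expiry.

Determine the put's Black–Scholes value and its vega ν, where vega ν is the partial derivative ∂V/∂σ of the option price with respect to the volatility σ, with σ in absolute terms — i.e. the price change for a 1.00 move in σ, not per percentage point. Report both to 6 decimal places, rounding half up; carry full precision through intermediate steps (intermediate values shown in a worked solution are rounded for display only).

price = 32.444350
ν = 48.119582

σ√T = 0.2665·√0.9127 = 0.254602
d₁ = (ln(S/K) + (r+σ²/2)T) / (σ√T) = (ln(145.04/174.41) + (0.0196+0.2665²/2)·0.9127) / 0.254602 = (-0.184399 + 0.050300) / 0.254602 = -0.526703
d₂ = d₁ − σ√T = -0.526703 − 0.254602 = -0.781304
e^{−rT} = e^{−0.0196·0.9127} = 0.982270
N(−d₁) = 0.700800,  N(−d₂) = 0.782688
Put price V = K·e^{−rT}·N(−d₂) − S·N(−d₁) = 134.088373 − 101.644023 = 32.444350
φ(d₁) = (1/√(2π))·e^{−d₁²/2} = 0.347272
ν = S·φ(d₁)·√T = 48.119582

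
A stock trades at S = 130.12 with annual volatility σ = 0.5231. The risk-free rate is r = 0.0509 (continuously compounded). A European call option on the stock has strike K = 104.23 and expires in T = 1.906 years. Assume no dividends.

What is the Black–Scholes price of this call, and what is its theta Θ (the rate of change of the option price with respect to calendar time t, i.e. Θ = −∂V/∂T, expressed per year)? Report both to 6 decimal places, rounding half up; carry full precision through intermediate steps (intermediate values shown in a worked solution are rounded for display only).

price = 52.323215
Θ = -9.687949

σ√T = 0.5231·√1.906 = 0.722181
d₁ = (ln(S/K) + (r+σ²/2)T) / (σ√T) = (ln(130.12/104.23) + (0.0509+0.5231²/2)·1.906) / 0.722181 = (0.221857 + 0.357788) / 0.722181 = 0.802631
d₂ = d₁ − σ√T = 0.802631 − 0.722181 = 0.080450
e^{−rT} = e^{−0.0509·1.906} = 0.907542
N(d₁) = 0.788906,  N(d₂) = 0.532060
Call price V = S·N(d₁) − K·e^{−rT}·N(d₂) = 102.652463 − 50.329248 = 52.323215
φ(d₁) = (1/√(2π))·e^{−d₁²/2} = 0.289081
Θ = −S·φ(d₁)·σ/(2√T) − r·K·e^{−rT}·N(d₂) = −7.126190 − 2.561759 = -9.687949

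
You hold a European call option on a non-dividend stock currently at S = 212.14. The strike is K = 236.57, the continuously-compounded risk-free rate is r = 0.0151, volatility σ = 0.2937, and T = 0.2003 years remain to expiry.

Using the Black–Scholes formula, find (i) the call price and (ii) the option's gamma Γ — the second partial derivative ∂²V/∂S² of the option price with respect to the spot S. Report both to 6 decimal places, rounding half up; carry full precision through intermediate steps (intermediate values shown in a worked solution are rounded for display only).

σ√T = 0.2937·√0.2003 = 0.131445
d₁ = (ln(S/K) + (r+σ²/2)T) / (σ√T) = (ln(212.14/236.57) + (0.0151+0.2937²/2)·0.2003) / 0.131445 = (-0.108998 + 0.011663) / 0.131445 = -0.740494
d₂ = d₁ − σ√T = -0.740494 − 0.131445 = -0.871939
e^{−rT} = e^{−0.0151·0.2003} = 0.996980
N(d₁) = 0.229500,  N(d₂) = 0.191621
Call price V = S·N(d₁) − K·e^{−rT}·N(d₂) = 48.686180 − 45.194851 = 3.491329
φ(d₁) = (1/√(2π))·e^{−d₁²/2} = 0.303278
Γ = φ(d₁) / (S·σ·√T) = 0.010876

price = 3.491329
Γ = 0.010876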